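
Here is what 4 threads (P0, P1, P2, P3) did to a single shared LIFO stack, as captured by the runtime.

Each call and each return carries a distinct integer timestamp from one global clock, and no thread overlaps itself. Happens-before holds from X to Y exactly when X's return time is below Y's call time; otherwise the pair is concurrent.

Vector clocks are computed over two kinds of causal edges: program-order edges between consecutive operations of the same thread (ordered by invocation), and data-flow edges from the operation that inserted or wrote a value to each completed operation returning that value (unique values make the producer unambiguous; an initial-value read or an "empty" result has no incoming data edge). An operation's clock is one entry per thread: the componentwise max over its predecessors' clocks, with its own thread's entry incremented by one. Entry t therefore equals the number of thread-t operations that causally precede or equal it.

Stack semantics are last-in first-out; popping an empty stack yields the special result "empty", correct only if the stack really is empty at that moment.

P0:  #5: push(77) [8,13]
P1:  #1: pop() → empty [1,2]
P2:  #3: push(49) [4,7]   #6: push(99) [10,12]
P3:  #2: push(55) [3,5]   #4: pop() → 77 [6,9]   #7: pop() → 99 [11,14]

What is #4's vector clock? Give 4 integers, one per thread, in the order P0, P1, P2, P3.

(1, 0, 0, 2)

root op #2, invoked 3: fresh clock plus P3's own tick → (0, 0, 0, 1)
root op #3, invoked 4: fresh clock plus P2's own tick → (0, 0, 1, 0)
root op #1, invoked 1: fresh clock plus P1's own tick → (0, 1, 0, 0)
root op #5, invoked 8: fresh clock plus P0's own tick → (1, 0, 0, 0)
from VC(#3)=(0, 0, 1, 0), #6 (invoked 10) maxes components and bumps P2 → (0, 0, 2, 0)
from VC(#2)=(0, 0, 0, 1), VC(#5)=(1, 0, 0, 0), #4 (invoked 6) maxes components and bumps P3 → (1, 0, 0, 2)
from VC(#4)=(1, 0, 0, 2), VC(#6)=(0, 0, 2, 0), #7 (invoked 11) maxes components and bumps P3 → (1, 0, 2, 3)
target: VC(#4) = (1, 0, 0, 2)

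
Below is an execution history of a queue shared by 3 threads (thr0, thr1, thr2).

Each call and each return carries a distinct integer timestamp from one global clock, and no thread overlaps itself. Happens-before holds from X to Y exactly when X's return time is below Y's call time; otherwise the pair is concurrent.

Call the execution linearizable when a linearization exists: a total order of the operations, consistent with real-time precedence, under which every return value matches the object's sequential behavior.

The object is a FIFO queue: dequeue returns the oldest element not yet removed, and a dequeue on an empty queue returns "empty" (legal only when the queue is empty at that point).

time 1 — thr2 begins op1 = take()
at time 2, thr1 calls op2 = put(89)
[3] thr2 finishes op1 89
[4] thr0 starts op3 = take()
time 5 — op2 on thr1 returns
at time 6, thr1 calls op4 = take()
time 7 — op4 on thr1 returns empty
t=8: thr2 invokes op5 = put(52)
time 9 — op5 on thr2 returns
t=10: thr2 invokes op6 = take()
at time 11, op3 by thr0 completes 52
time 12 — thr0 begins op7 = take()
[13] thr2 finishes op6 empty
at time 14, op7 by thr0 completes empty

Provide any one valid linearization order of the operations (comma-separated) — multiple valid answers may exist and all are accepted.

op2, op1, op4, op5, op3, op6, op7

after step 1 (op2 put(89)): queue <89>
after step 2 (op1 take() → 89): queue <>
after step 3 (op4 take() → empty): queue <>
after step 4 (op5 put(52)): queue <52>
after step 5 (op3 take() → 52): queue <>
after step 6 (op6 take() → empty): queue <>
after step 7 (op7 take() → empty): queue <>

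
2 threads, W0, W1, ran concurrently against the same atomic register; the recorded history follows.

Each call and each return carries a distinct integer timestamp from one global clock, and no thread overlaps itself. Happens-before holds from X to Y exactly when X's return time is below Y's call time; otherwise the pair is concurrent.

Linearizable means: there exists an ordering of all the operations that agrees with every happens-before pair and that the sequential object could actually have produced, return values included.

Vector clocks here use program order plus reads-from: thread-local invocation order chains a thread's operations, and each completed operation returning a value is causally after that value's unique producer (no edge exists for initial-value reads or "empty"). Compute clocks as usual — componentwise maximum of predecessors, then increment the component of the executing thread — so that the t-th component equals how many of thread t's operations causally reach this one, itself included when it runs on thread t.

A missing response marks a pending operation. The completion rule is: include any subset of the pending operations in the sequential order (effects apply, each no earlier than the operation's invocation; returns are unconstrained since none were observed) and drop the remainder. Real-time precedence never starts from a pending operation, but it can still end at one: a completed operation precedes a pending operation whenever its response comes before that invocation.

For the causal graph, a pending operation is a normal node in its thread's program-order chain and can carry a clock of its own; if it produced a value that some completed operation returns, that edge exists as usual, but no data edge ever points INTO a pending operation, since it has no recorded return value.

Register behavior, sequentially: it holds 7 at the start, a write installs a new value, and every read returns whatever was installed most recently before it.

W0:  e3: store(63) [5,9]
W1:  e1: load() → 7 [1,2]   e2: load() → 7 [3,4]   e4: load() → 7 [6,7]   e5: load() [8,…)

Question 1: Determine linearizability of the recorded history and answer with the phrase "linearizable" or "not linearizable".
one valid linearization: e1, e2, e4, e3
step 1: e1 load() → 7 — value 7
step 2: e2 load() → 7 — value 7
step 3: e4 load() → 7 — value 7
step 4: e3 store(63) — value 63

linearizable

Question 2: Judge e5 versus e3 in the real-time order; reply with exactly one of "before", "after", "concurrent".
e5 spans [8,…), e3 spans [5,9]
the intervals overlap in both directions

concurrent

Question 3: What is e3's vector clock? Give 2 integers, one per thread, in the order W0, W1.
VC(e1, invoked at 1): no causal predecessors; +1 on W1 → (0, 1)
VC(e3, invoked at 5): no causal predecessors; +1 on W0 → (1, 0)
from VC(e1)=(0, 1), e2 (invoked 3) maxes components and bumps W1 → (0, 2)
from VC(e2)=(0, 2), e4 (invoked 6) maxes components and bumps W1 → (0, 3)
from VC(e4)=(0, 3), e5 (invoked 8) maxes components and bumps W1 → (0, 4)
target: VC(e3) = (1, 0)

(1, 0)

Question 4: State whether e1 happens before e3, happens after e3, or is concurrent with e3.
e1 spans [1,2], e3 spans [5,9]
resp(e1)=2 < inv(e3)=5

before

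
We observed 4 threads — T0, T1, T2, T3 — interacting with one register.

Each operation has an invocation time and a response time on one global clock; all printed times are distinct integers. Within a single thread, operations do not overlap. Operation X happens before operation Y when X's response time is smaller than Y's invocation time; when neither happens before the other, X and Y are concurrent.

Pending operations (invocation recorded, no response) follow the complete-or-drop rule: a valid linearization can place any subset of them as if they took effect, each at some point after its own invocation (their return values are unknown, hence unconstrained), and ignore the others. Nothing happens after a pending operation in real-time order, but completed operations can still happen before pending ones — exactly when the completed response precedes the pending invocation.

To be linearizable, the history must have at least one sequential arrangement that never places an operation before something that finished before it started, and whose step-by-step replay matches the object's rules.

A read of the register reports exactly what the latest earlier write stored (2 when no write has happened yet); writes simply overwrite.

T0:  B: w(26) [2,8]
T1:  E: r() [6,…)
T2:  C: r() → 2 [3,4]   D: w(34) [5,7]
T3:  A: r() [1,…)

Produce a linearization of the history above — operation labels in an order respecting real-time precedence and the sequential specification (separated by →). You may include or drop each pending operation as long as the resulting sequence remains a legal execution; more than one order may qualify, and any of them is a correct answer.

A → C → B → D

step 1: A r() (pending, included) — value 2
step 2: C r() → 2 — value 2
step 3: B w(26) — value 26
step 4: D w(34) — value 34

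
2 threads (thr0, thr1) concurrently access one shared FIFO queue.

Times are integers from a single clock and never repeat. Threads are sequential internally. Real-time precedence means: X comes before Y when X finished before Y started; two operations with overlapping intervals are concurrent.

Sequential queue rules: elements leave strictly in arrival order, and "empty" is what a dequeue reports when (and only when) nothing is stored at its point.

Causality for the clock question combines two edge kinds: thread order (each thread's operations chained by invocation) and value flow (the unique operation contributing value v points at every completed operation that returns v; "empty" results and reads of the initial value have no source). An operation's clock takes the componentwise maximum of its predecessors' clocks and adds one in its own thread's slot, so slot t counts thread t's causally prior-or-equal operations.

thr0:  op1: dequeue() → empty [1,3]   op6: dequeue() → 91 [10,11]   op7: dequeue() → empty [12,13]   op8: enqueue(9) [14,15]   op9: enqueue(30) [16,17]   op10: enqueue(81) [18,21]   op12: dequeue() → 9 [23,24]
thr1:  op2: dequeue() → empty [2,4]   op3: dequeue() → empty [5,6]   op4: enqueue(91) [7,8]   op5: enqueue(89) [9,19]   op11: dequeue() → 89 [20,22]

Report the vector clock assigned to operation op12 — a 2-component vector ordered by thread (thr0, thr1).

root op op2, invoked 2: fresh clock plus thr1's own tick → (0, 1)
root op op1, invoked 1: fresh clock plus thr0's own tick → (1, 0)
op3, invoked 5, takes VC(op2)=(0, 1) under max, adds 1 for thr1 → (0, 2)
op4, invoked 7, takes VC(op3)=(0, 2) under max, adds 1 for thr1 → (0, 3)
op5, invoked 9, takes VC(op4)=(0, 3) under max, adds 1 for thr1 → (0, 4)
op11, invoked 20, takes VC(op5)=(0, 4) under max, adds 1 for thr1 → (0, 5)
op6, invoked 10, takes VC(op1)=(1, 0), VC(op4)=(0, 3) under max, adds 1 for thr0 → (2, 3)
op7, invoked 12, takes VC(op6)=(2, 3) under max, adds 1 for thr0 → (3, 3)
op8, invoked 14, takes VC(op7)=(3, 3) under max, adds 1 for thr0 → (4, 3)
op9, invoked 16, takes VC(op8)=(4, 3) under max, adds 1 for thr0 → (5, 3)
op10, invoked 18, takes VC(op9)=(5, 3) under max, adds 1 for thr0 → (6, 3)
op12, invoked 23, takes VC(op8)=(4, 3), VC(op10)=(6, 3) under max, adds 1 for thr0 → (7, 3)
target: VC(op12) = (7, 3)

(7, 3)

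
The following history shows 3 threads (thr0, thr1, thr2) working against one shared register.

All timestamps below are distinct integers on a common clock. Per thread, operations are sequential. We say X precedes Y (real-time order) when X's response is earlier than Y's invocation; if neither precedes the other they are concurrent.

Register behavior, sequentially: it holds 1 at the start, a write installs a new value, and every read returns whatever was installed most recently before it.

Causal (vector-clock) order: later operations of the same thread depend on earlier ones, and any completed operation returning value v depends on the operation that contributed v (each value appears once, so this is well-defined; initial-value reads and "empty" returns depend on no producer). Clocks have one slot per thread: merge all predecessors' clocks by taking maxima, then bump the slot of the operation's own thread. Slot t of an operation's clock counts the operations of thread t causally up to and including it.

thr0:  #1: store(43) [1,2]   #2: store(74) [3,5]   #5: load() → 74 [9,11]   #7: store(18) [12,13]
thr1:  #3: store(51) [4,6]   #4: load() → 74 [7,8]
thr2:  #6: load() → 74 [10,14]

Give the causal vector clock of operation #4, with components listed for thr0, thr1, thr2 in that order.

root op #3, invoked 4: fresh clock plus thr1's own tick → (0, 1, 0)
root op #1, invoked 1: fresh clock plus thr0's own tick → (1, 0, 0)
#2 (invocation 3): componentwise max over VC(#1)=(1, 0, 0), +1 at thr0, giving (2, 0, 0)
#6 (invocation 10): componentwise max over VC(#2)=(2, 0, 0), +1 at thr2, giving (2, 0, 1)
#5 (invocation 9): componentwise max over VC(#2)=(2, 0, 0), +1 at thr0, giving (3, 0, 0)
#4 (invocation 7): componentwise max over VC(#2)=(2, 0, 0), VC(#3)=(0, 1, 0), +1 at thr1, giving (2, 2, 0)
#7 (invocation 12): componentwise max over VC(#5)=(3, 0, 0), +1 at thr0, giving (4, 0, 0)
target: VC(#4) = (2, 2, 0)

(2, 2, 0)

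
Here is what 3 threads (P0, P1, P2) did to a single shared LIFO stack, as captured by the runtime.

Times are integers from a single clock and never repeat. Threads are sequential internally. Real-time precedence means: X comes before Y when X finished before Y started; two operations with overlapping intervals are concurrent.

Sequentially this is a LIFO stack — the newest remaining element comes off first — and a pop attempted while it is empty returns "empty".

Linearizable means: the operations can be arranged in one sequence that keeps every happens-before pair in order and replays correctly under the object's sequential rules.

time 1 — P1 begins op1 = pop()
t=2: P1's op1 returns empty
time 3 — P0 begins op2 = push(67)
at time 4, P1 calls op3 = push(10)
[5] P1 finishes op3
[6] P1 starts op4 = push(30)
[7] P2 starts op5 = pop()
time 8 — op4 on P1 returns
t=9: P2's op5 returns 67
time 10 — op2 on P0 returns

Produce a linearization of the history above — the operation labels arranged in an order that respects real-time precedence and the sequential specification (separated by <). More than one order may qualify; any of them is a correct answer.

op1 < op3 < op2 < op5 < op4

after step 1 (op1 pop() → empty): stack <>
after step 2 (op3 push(10)): stack <10>
after step 3 (op2 push(67)): stack <10,67>
after step 4 (op5 pop() → 67): stack <10>
after step 5 (op4 push(30)): stack <10,30>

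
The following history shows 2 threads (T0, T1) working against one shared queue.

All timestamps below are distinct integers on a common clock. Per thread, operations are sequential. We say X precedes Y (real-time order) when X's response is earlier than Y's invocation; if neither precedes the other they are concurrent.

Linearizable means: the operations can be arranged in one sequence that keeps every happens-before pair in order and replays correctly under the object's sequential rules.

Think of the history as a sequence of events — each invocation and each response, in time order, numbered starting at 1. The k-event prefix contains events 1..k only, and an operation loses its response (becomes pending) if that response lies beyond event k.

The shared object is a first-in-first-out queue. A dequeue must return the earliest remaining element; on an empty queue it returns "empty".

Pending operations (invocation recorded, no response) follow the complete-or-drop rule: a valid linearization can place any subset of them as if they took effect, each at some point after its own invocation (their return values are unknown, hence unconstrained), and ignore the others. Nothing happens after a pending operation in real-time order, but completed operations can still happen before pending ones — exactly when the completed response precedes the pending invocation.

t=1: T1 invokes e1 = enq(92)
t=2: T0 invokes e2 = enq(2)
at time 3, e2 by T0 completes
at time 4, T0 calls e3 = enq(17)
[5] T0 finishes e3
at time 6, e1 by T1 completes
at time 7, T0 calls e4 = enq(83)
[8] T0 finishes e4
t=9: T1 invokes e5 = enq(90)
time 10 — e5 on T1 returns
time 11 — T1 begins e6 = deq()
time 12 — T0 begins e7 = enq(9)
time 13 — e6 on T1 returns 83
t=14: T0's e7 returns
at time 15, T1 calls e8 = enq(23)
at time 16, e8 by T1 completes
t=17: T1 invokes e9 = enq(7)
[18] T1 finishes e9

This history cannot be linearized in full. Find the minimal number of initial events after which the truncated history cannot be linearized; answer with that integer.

13

events 1..12 are linearizable; a witness order is e1, e2, e3, e4, e5:
step 1: e1 enq(92) — queue <92>
step 2: e2 enq(2) — queue <92,2>
step 3: e3 enq(17) — queue <92,2,17>
step 4: e4 enq(83) — queue <92,2,17,83>
step 5: e5 enq(90) — queue <92,2,17,83,90>
at event 13 (e6's time-13 response) nothing linearizes any more
no escape via the 1 pending operation (e7): every completion choice fails
e.g. e1, e2, e3, e4, e5, e6 (pending dropped): illegal at step 6, since e6 deq() → 83 cannot apply there
e.g. e2, e1, e3, e4, e5, e6 (pending dropped): illegal at step 6, since e6 deq() → 83 cannot apply there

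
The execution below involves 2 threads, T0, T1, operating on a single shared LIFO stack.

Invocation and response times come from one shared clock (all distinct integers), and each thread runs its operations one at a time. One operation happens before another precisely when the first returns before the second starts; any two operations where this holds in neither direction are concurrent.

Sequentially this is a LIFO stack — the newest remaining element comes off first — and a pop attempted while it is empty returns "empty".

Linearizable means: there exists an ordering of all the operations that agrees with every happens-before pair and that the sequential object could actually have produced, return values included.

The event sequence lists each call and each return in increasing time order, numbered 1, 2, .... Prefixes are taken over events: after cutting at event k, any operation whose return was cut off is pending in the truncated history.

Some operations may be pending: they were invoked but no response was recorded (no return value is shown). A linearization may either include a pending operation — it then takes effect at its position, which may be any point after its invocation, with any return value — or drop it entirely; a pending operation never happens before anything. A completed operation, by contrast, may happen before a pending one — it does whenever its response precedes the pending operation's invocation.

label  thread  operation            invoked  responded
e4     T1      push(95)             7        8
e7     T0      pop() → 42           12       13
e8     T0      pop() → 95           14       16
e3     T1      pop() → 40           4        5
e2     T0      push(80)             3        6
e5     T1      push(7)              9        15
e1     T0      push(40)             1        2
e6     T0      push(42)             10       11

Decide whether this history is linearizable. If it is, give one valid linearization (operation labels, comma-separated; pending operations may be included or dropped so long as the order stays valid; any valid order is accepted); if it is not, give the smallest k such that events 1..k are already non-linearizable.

linearizable — witness: e1, e3, e2, e4, e6, e7, e8, e5

1. e1 push(40), leaving stack <40>
2. e3 pop() → 40, leaving stack <>
3. e2 push(80), leaving stack <80>
4. e4 push(95), leaving stack <80,95>
5. e6 push(42), leaving stack <80,95,42>
6. e7 pop() → 42, leaving stack <80,95>
7. e8 pop() → 95, leaving stack <80>
8. e5 push(7), leaving stack <80,7>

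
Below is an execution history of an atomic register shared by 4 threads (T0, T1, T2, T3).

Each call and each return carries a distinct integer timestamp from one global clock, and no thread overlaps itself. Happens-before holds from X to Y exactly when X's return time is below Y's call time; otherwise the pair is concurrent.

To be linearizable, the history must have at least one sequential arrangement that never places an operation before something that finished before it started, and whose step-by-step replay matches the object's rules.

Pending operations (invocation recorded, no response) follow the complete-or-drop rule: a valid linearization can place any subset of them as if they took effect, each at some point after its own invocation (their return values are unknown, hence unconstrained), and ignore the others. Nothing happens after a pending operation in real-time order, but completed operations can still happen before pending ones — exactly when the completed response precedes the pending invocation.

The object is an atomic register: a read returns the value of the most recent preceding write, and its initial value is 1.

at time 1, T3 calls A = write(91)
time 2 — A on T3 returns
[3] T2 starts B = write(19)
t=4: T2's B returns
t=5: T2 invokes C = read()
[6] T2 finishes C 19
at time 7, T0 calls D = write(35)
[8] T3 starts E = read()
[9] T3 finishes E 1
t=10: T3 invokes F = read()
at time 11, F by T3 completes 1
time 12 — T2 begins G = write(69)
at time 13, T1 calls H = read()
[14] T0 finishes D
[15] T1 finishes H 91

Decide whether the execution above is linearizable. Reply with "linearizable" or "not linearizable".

prefix check: 1..8 passes, 1..9 fails once E's time-9 response joins
exactly one order of the 4 completed ops respects real time; the atomic register replay fails
completion choices over the 1 pending operation (D) were checked; none helps
one such order, A, B, C, E (pending dropped), breaks at step 4 where E read() → 1 is illegal

not linearizable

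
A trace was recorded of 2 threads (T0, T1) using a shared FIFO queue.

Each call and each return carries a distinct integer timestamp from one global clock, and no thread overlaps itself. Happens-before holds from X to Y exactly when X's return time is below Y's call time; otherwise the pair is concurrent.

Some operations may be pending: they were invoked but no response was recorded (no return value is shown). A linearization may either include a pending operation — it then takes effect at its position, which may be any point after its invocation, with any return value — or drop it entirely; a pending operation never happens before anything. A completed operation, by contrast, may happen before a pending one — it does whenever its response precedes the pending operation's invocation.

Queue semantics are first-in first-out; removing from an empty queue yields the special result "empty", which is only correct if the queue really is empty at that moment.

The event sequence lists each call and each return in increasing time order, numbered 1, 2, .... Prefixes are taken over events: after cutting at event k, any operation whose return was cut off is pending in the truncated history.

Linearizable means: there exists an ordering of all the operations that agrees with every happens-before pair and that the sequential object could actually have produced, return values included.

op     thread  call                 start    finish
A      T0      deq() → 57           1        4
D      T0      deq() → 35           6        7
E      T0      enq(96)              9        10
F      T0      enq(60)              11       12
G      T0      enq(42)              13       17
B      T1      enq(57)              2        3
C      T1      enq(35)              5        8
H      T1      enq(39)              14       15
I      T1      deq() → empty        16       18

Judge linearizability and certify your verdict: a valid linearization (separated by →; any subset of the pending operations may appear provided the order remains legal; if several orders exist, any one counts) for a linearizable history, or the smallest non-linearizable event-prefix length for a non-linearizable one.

events 1..17 are fine; event 18 — the response of I at time 18 — makes the prefix non-linearizable
checked exhaustively: 12 real-time-consistent orders of 9 completed operations, zero legal FIFO queue replays
e.g. A, B, C, D, E, F, G, H, I: illegal at step 1, since A deq() → 57 cannot apply there
e.g. A, B, C, D, E, F, H, G, I: illegal at step 1, since A deq() → 57 cannot apply there

not linearizable — minimal violating prefix: 18 events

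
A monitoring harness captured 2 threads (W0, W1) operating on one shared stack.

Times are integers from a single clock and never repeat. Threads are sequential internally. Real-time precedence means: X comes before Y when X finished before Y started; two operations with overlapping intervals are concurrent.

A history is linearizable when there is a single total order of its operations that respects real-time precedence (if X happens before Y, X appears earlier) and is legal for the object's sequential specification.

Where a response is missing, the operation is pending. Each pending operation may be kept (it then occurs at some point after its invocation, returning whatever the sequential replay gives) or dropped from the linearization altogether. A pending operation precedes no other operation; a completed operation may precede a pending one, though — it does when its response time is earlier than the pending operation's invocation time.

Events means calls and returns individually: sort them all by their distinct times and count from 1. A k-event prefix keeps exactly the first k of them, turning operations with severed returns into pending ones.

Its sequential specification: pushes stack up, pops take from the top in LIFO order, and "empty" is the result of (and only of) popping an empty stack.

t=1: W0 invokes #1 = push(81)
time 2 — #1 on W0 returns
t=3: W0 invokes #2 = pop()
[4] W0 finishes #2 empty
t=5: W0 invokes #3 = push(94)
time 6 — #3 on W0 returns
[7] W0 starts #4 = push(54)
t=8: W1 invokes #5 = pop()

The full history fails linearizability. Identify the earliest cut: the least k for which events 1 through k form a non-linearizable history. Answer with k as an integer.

events 1..3 are still linearizable — one witness is #1:
after step 1 (#1 push(81)): stack <81>
at event 4 (#2's time-4 response) nothing linearizes any more
for example #1, #2 fails at step 2: #2 pop() → empty is not legal there

4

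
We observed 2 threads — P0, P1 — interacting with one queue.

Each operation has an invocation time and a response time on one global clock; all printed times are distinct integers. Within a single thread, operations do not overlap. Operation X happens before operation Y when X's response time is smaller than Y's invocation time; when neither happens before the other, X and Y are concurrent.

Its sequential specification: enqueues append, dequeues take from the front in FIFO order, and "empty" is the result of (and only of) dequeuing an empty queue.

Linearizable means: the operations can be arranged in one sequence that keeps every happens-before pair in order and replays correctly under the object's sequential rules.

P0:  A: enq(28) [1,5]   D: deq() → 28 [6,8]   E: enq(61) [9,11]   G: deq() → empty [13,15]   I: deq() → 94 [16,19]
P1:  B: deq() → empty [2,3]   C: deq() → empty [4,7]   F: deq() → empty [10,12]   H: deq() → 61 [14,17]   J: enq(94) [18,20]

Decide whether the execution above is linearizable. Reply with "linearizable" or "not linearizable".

one valid linearization: B, A, D, C, F, E, H, G, J, I
step 1: B deq() → empty — queue <>
step 2: A enq(28) — queue <28>
step 3: D deq() → 28 — queue <>
step 4: C deq() → empty — queue <>
step 5: F deq() → empty — queue <>
step 6: E enq(61) — queue <61>
step 7: H deq() → 61 — queue <>
step 8: G deq() → empty — queue <>
step 9: J enq(94) — queue <94>
step 10: I deq() → 94 — queue <>

linearizable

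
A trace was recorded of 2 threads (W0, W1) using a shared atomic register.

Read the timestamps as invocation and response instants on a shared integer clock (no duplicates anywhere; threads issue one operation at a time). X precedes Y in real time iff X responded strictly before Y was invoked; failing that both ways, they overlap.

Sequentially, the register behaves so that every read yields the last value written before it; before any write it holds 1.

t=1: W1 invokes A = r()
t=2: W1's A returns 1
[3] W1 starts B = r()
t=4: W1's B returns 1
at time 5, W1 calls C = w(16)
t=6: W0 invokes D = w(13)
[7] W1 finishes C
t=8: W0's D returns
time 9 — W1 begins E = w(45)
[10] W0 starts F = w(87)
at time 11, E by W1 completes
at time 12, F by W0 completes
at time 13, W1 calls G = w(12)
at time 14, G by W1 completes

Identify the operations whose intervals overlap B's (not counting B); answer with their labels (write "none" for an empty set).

B spans [3,4]: anything still running between times 3 and 4 counts as concurrent
A [1,2]: before
C [5,7]: after
D [6,8]: after
E [9,11]: after
F [10,12]: after
G [13,14]: after

none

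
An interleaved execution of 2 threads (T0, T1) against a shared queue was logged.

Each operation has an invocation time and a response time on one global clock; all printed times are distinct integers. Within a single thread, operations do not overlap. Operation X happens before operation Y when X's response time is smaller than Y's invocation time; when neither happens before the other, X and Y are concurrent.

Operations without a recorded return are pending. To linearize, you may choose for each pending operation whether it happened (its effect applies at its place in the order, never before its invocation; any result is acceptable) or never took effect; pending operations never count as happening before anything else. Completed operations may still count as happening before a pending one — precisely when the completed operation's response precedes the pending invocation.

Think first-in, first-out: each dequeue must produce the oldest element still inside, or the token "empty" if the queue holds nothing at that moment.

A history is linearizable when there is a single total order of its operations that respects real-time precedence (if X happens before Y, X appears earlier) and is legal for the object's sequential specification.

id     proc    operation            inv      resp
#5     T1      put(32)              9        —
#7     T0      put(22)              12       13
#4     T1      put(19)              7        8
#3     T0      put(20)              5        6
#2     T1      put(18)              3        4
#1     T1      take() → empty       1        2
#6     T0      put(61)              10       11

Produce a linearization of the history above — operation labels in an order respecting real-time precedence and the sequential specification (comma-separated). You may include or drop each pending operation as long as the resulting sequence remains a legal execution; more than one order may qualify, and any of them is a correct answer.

1. #1 take() → empty, leaving queue <>
2. #2 put(18), leaving queue <18>
3. #3 put(20), leaving queue <18,20>
4. #4 put(19), leaving queue <18,20,19>
5. #5 put(32) (pending, included), leaving queue <18,20,19,32>
6. #6 put(61), leaving queue <18,20,19,32,61>
7. #7 put(22), leaving queue <18,20,19,32,61,22>

#1, #2, #3, #4, #5, #6, #7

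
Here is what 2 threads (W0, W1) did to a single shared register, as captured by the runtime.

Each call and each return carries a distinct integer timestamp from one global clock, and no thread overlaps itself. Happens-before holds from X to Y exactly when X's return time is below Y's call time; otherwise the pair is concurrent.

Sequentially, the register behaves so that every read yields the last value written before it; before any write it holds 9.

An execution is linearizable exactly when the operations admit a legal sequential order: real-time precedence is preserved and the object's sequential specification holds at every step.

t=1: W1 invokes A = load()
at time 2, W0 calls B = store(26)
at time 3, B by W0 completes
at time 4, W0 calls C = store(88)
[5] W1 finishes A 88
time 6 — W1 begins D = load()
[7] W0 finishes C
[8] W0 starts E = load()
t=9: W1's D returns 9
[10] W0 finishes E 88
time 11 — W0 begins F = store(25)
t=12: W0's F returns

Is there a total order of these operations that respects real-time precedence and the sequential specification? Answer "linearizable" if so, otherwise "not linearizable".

not linearizable

events 1..8 are fine; event 9 — the response of D at time 9 — makes the prefix non-linearizable
all 5 real-time-respecting orders fail — 4 completed register operations, no legal replay
including or dropping the 1 pending operation (E) in any combination fails
sample order A, B, C, D (pending dropped) stalls at step 1 — A load() → 88 has no legal effect
sample order A, B, D, C (pending dropped) stalls at step 1 — A load() → 88 has no legal effect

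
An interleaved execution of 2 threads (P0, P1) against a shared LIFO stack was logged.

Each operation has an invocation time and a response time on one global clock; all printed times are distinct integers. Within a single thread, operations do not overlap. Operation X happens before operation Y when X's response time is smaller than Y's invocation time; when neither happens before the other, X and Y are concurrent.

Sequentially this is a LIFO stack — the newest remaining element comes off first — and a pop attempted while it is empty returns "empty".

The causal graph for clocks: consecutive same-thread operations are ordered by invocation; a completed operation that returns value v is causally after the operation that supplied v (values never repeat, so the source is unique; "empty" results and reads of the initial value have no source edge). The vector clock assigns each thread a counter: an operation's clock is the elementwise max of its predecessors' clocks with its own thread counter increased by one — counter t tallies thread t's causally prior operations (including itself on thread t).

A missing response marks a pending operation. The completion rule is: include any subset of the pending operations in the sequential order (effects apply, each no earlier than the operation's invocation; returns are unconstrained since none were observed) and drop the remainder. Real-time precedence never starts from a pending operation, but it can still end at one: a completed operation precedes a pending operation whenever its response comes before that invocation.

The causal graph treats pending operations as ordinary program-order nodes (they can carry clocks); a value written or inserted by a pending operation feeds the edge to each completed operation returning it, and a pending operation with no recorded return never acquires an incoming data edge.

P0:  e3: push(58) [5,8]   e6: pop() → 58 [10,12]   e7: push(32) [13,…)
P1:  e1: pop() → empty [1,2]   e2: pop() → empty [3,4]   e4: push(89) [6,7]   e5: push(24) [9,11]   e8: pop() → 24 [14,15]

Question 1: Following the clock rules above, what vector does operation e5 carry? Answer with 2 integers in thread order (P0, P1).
e1, invoked 1, has no incoming edges; only P1's bump applies → (0, 1)
e3, invoked 5, has no incoming edges; only P0's bump applies → (1, 0)
invoked at 3, e2 merges VC(e1)=(0, 1) and bumps P1's slot → (0, 2)
invoked at 10, e6 merges VC(e3)=(1, 0) and bumps P0's slot → (2, 0)
invoked at 6, e4 merges VC(e2)=(0, 2) and bumps P1's slot → (0, 3)
invoked at 13, e7 merges VC(e6)=(2, 0) and bumps P0's slot → (3, 0)
invoked at 9, e5 merges VC(e4)=(0, 3) and bumps P1's slot → (0, 4)
invoked at 14, e8 merges VC(e5)=(0, 4) and bumps P1's slot → (0, 5)
target: VC(e5) = (0, 4)

(0, 4)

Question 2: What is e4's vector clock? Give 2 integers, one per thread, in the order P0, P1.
e1 (invocation 1): nothing precedes it; P1's component alone gives (0, 1)
e3 (invocation 5): nothing precedes it; P0's component alone gives (1, 0)
from VC(e1)=(0, 1), e2 (invoked 3) maxes components and bumps P1 → (0, 2)
from VC(e3)=(1, 0), e6 (invoked 10) maxes components and bumps P0 → (2, 0)
from VC(e2)=(0, 2), e4 (invoked 6) maxes components and bumps P1 → (0, 3)
from VC(e6)=(2, 0), e7 (invoked 13) maxes components and bumps P0 → (3, 0)
from VC(e4)=(0, 3), e5 (invoked 9) maxes components and bumps P1 → (0, 4)
from VC(e5)=(0, 4), e8 (invoked 14) maxes components and bumps P1 → (0, 5)
target: VC(e4) = (0, 3)

(0, 3)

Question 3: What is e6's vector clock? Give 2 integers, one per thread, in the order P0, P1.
VC(e1, invoked at 1): no causal predecessors; +1 on P1 → (0, 1)
VC(e3, invoked at 5): no causal predecessors; +1 on P0 → (1, 0)
e2, invoked 3, takes VC(e1)=(0, 1) under max, adds 1 for P1 → (0, 2)
e6, invoked 10, takes VC(e3)=(1, 0) under max, adds 1 for P0 → (2, 0)
e4, invoked 6, takes VC(e2)=(0, 2) under max, adds 1 for P1 → (0, 3)
e7, invoked 13, takes VC(e6)=(2, 0) under max, adds 1 for P0 → (3, 0)
e5, invoked 9, takes VC(e4)=(0, 3) under max, adds 1 for P1 → (0, 4)
e8, invoked 14, takes VC(e5)=(0, 4) under max, adds 1 for P1 → (0, 5)
target: VC(e6) = (2, 0)

(2, 0)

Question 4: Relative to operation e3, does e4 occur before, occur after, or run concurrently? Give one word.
e4 spans [6,7], e3 spans [5,8]
the intervals overlap in both directions

concurrent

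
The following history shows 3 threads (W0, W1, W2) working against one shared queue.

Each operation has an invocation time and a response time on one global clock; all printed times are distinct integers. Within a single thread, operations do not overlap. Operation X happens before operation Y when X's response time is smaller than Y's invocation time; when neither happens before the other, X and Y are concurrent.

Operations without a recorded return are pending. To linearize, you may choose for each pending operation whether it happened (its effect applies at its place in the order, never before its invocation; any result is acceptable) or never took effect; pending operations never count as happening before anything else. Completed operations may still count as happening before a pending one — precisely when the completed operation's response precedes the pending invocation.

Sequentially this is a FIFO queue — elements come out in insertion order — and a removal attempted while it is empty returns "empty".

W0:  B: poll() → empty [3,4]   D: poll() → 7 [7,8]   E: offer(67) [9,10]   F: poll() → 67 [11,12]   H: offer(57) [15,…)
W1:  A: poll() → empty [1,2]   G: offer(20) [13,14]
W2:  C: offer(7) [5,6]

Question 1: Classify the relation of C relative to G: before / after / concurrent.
Answer: before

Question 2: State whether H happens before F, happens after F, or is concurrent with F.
Answer: after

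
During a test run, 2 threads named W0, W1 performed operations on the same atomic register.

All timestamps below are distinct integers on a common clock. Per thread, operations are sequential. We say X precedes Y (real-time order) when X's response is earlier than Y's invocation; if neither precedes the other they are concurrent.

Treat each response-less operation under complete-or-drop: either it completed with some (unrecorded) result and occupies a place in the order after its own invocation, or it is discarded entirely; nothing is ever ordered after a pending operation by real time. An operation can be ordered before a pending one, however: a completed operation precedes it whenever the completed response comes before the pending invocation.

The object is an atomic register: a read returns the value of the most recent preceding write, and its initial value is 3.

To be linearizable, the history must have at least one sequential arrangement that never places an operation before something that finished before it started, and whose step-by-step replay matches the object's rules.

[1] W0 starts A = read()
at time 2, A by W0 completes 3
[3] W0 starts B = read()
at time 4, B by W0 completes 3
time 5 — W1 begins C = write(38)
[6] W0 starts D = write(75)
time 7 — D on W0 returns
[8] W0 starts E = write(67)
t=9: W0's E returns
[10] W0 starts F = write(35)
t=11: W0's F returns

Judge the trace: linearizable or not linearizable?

witness order: A, B, C, D, E, F
1. A read() → 3, leaving value 3
2. B read() → 3, leaving value 3
3. C write(38) (pending, included), leaving value 38
4. D write(75), leaving value 75
5. E write(67), leaving value 67
6. F write(35), leaving value 35

linearizable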